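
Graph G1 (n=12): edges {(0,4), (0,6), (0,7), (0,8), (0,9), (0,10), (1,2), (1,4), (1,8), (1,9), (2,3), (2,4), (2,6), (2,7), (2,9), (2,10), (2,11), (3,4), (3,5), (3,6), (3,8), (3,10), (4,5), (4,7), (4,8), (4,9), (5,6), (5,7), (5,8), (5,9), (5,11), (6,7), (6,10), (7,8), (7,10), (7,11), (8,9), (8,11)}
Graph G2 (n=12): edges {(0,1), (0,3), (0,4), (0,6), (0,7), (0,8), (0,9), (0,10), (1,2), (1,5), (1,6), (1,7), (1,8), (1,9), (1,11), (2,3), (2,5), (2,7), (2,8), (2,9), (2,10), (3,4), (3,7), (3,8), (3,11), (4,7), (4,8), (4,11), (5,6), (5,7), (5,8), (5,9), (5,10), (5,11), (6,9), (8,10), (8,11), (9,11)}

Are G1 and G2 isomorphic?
Yes, isomorphic

The graphs are isomorphic.
One valid mapping φ: V(G1) → V(G2): 0→11, 1→6, 2→0, 3→7, 4→1, 5→2, 6→3, 7→8, 8→5, 9→9, 10→4, 11→10

Verify φ preserves adjacency — for each edge of G1, its image is an edge of G2:
  (0,4) → (φ(0),φ(4)) = (1,11) ∈ E(G2) ✓
  (0,6) → (φ(0),φ(6)) = (3,11) ∈ E(G2) ✓
  (0,7) → (φ(0),φ(7)) = (8,11) ∈ E(G2) ✓
  (0,8) → (φ(0),φ(8)) = (5,11) ∈ E(G2) ✓
  (0,9) → (φ(0),φ(9)) = (9,11) ∈ E(G2) ✓
  (0,10) → (φ(0),φ(10)) = (4,11) ∈ E(G2) ✓
  (1,2) → (φ(1),φ(2)) = (0,6) ∈ E(G2) ✓
  (1,4) → (φ(1),φ(4)) = (1,6) ∈ E(G2) ✓
  (1,8) → (φ(1),φ(8)) = (5,6) ∈ E(G2) ✓
  (1,9) → (φ(1),φ(9)) = (6,9) ∈ E(G2) ✓
  (2,3) → (φ(2),φ(3)) = (0,7) ∈ E(G2) ✓
  (2,4) → (φ(2),φ(4)) = (0,1) ∈ E(G2) ✓
  (2,6) → (φ(2),φ(6)) = (0,3) ∈ E(G2) ✓
  (2,7) → (φ(2),φ(7)) = (0,8) ∈ E(G2) ✓
  (2,9) → (φ(2),φ(9)) = (0,9) ∈ E(G2) ✓
  (2,10) → (φ(2),φ(10)) = (0,4) ∈ E(G2) ✓
  (2,11) → (φ(2),φ(11)) = (0,10) ∈ E(G2) ✓
  (3,4) → (φ(3),φ(4)) = (1,7) ∈ E(G2) ✓
  (3,5) → (φ(3),φ(5)) = (2,7) ∈ E(G2) ✓
  (3,6) → (φ(3),φ(6)) = (3,7) ∈ E(G2) ✓
  (3,8) → (φ(3),φ(8)) = (5,7) ∈ E(G2) ✓
  (3,10) → (φ(3),φ(10)) = (4,7) ∈ E(G2) ✓
  (4,5) → (φ(4),φ(5)) = (1,2) ∈ E(G2) ✓
  (4,7) → (φ(4),φ(7)) = (1,8) ∈ E(G2) ✓
  (4,8) → (φ(4),φ(8)) = (1,5) ∈ E(G2) ✓
  (4,9) → (φ(4),φ(9)) = (1,9) ∈ E(G2) ✓
  (5,6) → (φ(5),φ(6)) = (2,3) ∈ E(G2) ✓
  (5,7) → (φ(5),φ(7)) = (2,8) ∈ E(G2) ✓
  (5,8) → (φ(5),φ(8)) = (2,5) ∈ E(G2) ✓
  (5,9) → (φ(5),φ(9)) = (2,9) ∈ E(G2) ✓
  (5,11) → (φ(5),φ(11)) = (2,10) ∈ E(G2) ✓
  (6,7) → (φ(6),φ(7)) = (3,8) ∈ E(G2) ✓
  (6,10) → (φ(6),φ(10)) = (3,4) ∈ E(G2) ✓
  (7,8) → (φ(7),φ(8)) = (5,8) ∈ E(G2) ✓
  (7,10) → (φ(7),φ(10)) = (4,8) ∈ E(G2) ✓
  (7,11) → (φ(7),φ(11)) = (8,10) ∈ E(G2) ✓
  (8,9) → (φ(8),φ(9)) = (5,9) ∈ E(G2) ✓
  (8,11) → (φ(8),φ(11)) = (5,10) ∈ E(G2) ✓
All 38 edges of G1 map to edges of G2, and |E(G1)| = |E(G2)| = 38, so φ is a bijection on edges as well as vertices. Hence G1 ≅ G2.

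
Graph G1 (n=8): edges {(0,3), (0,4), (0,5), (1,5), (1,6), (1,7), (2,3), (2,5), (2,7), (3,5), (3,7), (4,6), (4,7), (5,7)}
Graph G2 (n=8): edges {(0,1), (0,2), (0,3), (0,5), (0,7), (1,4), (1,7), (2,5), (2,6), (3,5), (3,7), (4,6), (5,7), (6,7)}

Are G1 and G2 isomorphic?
Yes, isomorphic

The graphs are isomorphic.
One valid mapping φ: V(G1) → V(G2): 0→2, 1→1, 2→3, 3→5, 4→6, 5→0, 6→4, 7→7

Verify φ preserves adjacency — for each edge of G1, its image is an edge of G2:
  (0,3) → (φ(0),φ(3)) = (2,5) ∈ E(G2) ✓
  (0,4) → (φ(0),φ(4)) = (2,6) ∈ E(G2) ✓
  (0,5) → (φ(0),φ(5)) = (0,2) ∈ E(G2) ✓
  (1,5) → (φ(1),φ(5)) = (0,1) ∈ E(G2) ✓
  (1,6) → (φ(1),φ(6)) = (1,4) ∈ E(G2) ✓
  (1,7) → (φ(1),φ(7)) = (1,7) ∈ E(G2) ✓
  (2,3) → (φ(2),φ(3)) = (3,5) ∈ E(G2) ✓
  (2,5) → (φ(2),φ(5)) = (0,3) ∈ E(G2) ✓
  (2,7) → (φ(2),φ(7)) = (3,7) ∈ E(G2) ✓
  (3,5) → (φ(3),φ(5)) = (0,5) ∈ E(G2) ✓
  (3,7) → (φ(3),φ(7)) = (5,7) ∈ E(G2) ✓
  (4,6) → (φ(4),φ(6)) = (4,6) ∈ E(G2) ✓
  (4,7) → (φ(4),φ(7)) = (6,7) ∈ E(G2) ✓
  (5,7) → (φ(5),φ(7)) = (0,7) ∈ E(G2) ✓
All 14 edges of G1 map to edges of G2, and |E(G1)| = |E(G2)| = 14, so φ is a bijection on edges as well as vertices. Hence G1 ≅ G2.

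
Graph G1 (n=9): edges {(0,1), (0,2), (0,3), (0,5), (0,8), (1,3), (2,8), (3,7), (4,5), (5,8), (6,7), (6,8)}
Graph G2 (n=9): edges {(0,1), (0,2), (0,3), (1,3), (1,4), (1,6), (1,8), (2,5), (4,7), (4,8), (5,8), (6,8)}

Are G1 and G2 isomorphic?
Yes, isomorphic

The graphs are isomorphic.
One valid mapping φ: V(G1) → V(G2): 0→1, 1→3, 2→6, 3→0, 4→7, 5→4, 6→5, 7→2, 8→8

Verify φ preserves adjacency — for each edge of G1, its image is an edge of G2:
  (0,1) → (φ(0),φ(1)) = (1,3) ∈ E(G2) ✓
  (0,2) → (φ(0),φ(2)) = (1,6) ∈ E(G2) ✓
  (0,3) → (φ(0),φ(3)) = (0,1) ∈ E(G2) ✓
  (0,5) → (φ(0),φ(5)) = (1,4) ∈ E(G2) ✓
  (0,8) → (φ(0),φ(8)) = (1,8) ∈ E(G2) ✓
  (1,3) → (φ(1),φ(3)) = (0,3) ∈ E(G2) ✓
  (2,8) → (φ(2),φ(8)) = (6,8) ∈ E(G2) ✓
  (3,7) → (φ(3),φ(7)) = (0,2) ∈ E(G2) ✓
  (4,5) → (φ(4),φ(5)) = (4,7) ∈ E(G2) ✓
  (5,8) → (φ(5),φ(8)) = (4,8) ∈ E(G2) ✓
  (6,7) → (φ(6),φ(7)) = (2,5) ∈ E(G2) ✓
  (6,8) → (φ(6),φ(8)) = (5,8) ∈ E(G2) ✓
All 12 edges of G1 map to edges of G2, and |E(G1)| = |E(G2)| = 12, so φ is a bijection on edges as well as vertices. Hence G1 ≅ G2.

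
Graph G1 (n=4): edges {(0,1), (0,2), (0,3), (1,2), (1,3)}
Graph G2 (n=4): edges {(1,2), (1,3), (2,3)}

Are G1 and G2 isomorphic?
No, not isomorphic

The graphs are NOT isomorphic.

Connected components of G1: 1 component(s) with vertex sets [[0, 1, 2, 3]], sizes [4].
Connected components of G2: 2 component(s) with vertex sets [[0], [1, 2, 3]], sizes [1, 3].
The number of connected components (and the multiset of component sizes) is an isomorphism invariant — an isomorphism maps each component of G1 bijectively onto a component of G2. Since G1 has 1 component(s) and G2 has 2, they cannot be isomorphic.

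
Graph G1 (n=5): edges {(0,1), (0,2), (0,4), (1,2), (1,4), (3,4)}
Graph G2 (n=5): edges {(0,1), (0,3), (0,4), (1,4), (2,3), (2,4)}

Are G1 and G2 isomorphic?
No, not isomorphic

The graphs are NOT isomorphic.

Degrees in G1: deg(0)=3, deg(1)=3, deg(2)=2, deg(3)=1, deg(4)=3.
Sorted degree sequence of G1: [3, 3, 3, 2, 1].
Degrees in G2: deg(0)=3, deg(1)=2, deg(2)=2, deg(3)=2, deg(4)=3.
Sorted degree sequence of G2: [3, 3, 2, 2, 2].
The (sorted) degree sequence is an isomorphism invariant, so since G1 and G2 have different degree sequences they cannot be isomorphic.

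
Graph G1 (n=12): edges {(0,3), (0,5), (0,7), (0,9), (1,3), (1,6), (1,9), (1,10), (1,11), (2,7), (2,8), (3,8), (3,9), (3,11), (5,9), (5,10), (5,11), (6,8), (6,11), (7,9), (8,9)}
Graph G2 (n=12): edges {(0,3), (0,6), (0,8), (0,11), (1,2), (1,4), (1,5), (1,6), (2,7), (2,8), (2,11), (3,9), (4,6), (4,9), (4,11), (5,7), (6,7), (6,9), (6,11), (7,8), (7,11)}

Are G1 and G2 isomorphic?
Yes, isomorphic

The graphs are isomorphic.
One valid mapping φ: V(G1) → V(G2): 0→4, 1→7, 2→3, 3→11, 4→10, 5→1, 6→8, 7→9, 8→0, 9→6, 10→5, 11→2

Verify φ preserves adjacency — for each edge of G1, its image is an edge of G2:
  (0,3) → (φ(0),φ(3)) = (4,11) ∈ E(G2) ✓
  (0,5) → (φ(0),φ(5)) = (1,4) ∈ E(G2) ✓
  (0,7) → (φ(0),φ(7)) = (4,9) ∈ E(G2) ✓
  (0,9) → (φ(0),φ(9)) = (4,6) ∈ E(G2) ✓
  (1,3) → (φ(1),φ(3)) = (7,11) ∈ E(G2) ✓
  (1,6) → (φ(1),φ(6)) = (7,8) ∈ E(G2) ✓
  (1,9) → (φ(1),φ(9)) = (6,7) ∈ E(G2) ✓
  (1,10) → (φ(1),φ(10)) = (5,7) ∈ E(G2) ✓
  (1,11) → (φ(1),φ(11)) = (2,7) ∈ E(G2) ✓
  (2,7) → (φ(2),φ(7)) = (3,9) ∈ E(G2) ✓
  (2,8) → (φ(2),φ(8)) = (0,3) ∈ E(G2) ✓
  (3,8) → (φ(3),φ(8)) = (0,11) ∈ E(G2) ✓
  (3,9) → (φ(3),φ(9)) = (6,11) ∈ E(G2) ✓
  (3,11) → (φ(3),φ(11)) = (2,11) ∈ E(G2) ✓
  (5,9) → (φ(5),φ(9)) = (1,6) ∈ E(G2) ✓
  (5,10) → (φ(5),φ(10)) = (1,5) ∈ E(G2) ✓
  (5,11) → (φ(5),φ(11)) = (1,2) ∈ E(G2) ✓
  (6,8) → (φ(6),φ(8)) = (0,8) ∈ E(G2) ✓
  (6,11) → (φ(6),φ(11)) = (2,8) ∈ E(G2) ✓
  (7,9) → (φ(7),φ(9)) = (6,9) ∈ E(G2) ✓
  (8,9) → (φ(8),φ(9)) = (0,6) ∈ E(G2) ✓
All 21 edges of G1 map to edges of G2, and |E(G1)| = |E(G2)| = 21, so φ is a bijection on edges as well as vertices. Hence G1 ≅ G2.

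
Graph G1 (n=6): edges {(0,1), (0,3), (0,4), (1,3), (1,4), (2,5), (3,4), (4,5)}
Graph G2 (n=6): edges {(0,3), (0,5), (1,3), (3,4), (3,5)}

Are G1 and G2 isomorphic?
No, not isomorphic

The graphs are NOT isomorphic.

Connected components of G1: 1 component(s) with vertex sets [[0, 1, 2, 3, 4, 5]], sizes [6].
Connected components of G2: 2 component(s) with vertex sets [[2], [0, 1, 3, 4, 5]], sizes [1, 5].
The number of connected components (and the multiset of component sizes) is an isomorphism invariant — an isomorphism maps each component of G1 bijectively onto a component of G2. Since G1 has 1 component(s) and G2 has 2, they cannot be isomorphic.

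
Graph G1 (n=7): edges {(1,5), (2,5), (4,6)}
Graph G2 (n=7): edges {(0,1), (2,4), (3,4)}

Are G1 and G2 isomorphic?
Yes, isomorphic

The graphs are isomorphic.
One valid mapping φ: V(G1) → V(G2): 0→5, 1→2, 2→3, 3→6, 4→1, 5→4, 6→0

Verify φ preserves adjacency — for each edge of G1, its image is an edge of G2:
  (1,5) → (φ(1),φ(5)) = (2,4) ∈ E(G2) ✓
  (2,5) → (φ(2),φ(5)) = (3,4) ∈ E(G2) ✓
  (4,6) → (φ(4),φ(6)) = (0,1) ∈ E(G2) ✓
All 3 edges of G1 map to edges of G2, and |E(G1)| = |E(G2)| = 3, so φ is a bijection on edges as well as vertices. Hence G1 ≅ G2.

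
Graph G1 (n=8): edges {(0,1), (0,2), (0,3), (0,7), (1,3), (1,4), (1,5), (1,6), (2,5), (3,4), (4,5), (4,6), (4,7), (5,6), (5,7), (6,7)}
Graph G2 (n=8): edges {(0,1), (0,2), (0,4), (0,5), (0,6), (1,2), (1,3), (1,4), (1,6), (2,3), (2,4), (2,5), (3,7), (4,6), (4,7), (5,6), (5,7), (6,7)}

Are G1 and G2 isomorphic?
No, not isomorphic

The graphs are NOT isomorphic.

Counting triangles (3-cliques): G1 has 9, G2 has 12.
Triangle count is an isomorphism invariant, so differing triangle counts rule out isomorphism.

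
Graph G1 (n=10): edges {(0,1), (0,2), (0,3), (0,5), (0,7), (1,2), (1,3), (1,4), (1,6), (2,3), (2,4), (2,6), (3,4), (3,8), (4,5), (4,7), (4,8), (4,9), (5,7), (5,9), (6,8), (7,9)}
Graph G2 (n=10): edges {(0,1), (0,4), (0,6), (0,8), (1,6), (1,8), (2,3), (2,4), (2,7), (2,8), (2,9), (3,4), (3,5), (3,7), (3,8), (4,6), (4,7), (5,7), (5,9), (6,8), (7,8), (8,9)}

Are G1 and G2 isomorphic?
Yes, isomorphic

The graphs are isomorphic.
One valid mapping φ: V(G1) → V(G2): 0→4, 1→7, 2→3, 3→2, 4→8, 5→6, 6→5, 7→0, 8→9, 9→1

Verify φ preserves adjacency — for each edge of G1, its image is an edge of G2:
  (0,1) → (φ(0),φ(1)) = (4,7) ∈ E(G2) ✓
  (0,2) → (φ(0),φ(2)) = (3,4) ∈ E(G2) ✓
  (0,3) → (φ(0),φ(3)) = (2,4) ∈ E(G2) ✓
  (0,5) → (φ(0),φ(5)) = (4,6) ∈ E(G2) ✓
  (0,7) → (φ(0),φ(7)) = (0,4) ∈ E(G2) ✓
  (1,2) → (φ(1),φ(2)) = (3,7) ∈ E(G2) ✓
  (1,3) → (φ(1),φ(3)) = (2,7) ∈ E(G2) ✓
  (1,4) → (φ(1),φ(4)) = (7,8) ∈ E(G2) ✓
  (1,6) → (φ(1),φ(6)) = (5,7) ∈ E(G2) ✓
  (2,3) → (φ(2),φ(3)) = (2,3) ∈ E(G2) ✓
  (2,4) → (φ(2),φ(4)) = (3,8) ∈ E(G2) ✓
  (2,6) → (φ(2),φ(6)) = (3,5) ∈ E(G2) ✓
  (3,4) → (φ(3),φ(4)) = (2,8) ∈ E(G2) ✓
  (3,8) → (φ(3),φ(8)) = (2,9) ∈ E(G2) ✓
  (4,5) → (φ(4),φ(5)) = (6,8) ∈ E(G2) ✓
  (4,7) → (φ(4),φ(7)) = (0,8) ∈ E(G2) ✓
  (4,8) → (φ(4),φ(8)) = (8,9) ∈ E(G2) ✓
  (4,9) → (φ(4),φ(9)) = (1,8) ∈ E(G2) ✓
  (5,7) → (φ(5),φ(7)) = (0,6) ∈ E(G2) ✓
  (5,9) → (φ(5),φ(9)) = (1,6) ∈ E(G2) ✓
  (6,8) → (φ(6),φ(8)) = (5,9) ∈ E(G2) ✓
  (7,9) → (φ(7),φ(9)) = (0,1) ∈ E(G2) ✓
All 22 edges of G1 map to edges of G2, and |E(G1)| = |E(G2)| = 22, so φ is a bijection on edges as well as vertices. Hence G1 ≅ G2.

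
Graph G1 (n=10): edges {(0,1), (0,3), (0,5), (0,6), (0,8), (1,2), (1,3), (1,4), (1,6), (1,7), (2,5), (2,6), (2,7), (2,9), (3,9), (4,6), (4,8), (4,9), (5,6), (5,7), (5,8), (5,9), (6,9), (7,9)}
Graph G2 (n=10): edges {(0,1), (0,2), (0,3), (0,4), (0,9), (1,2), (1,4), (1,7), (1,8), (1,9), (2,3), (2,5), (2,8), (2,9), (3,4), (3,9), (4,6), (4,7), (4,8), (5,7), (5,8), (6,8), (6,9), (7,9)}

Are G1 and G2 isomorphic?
Yes, isomorphic

The graphs are isomorphic.
One valid mapping φ: V(G1) → V(G2): 0→8, 1→4, 2→0, 3→6, 4→7, 5→2, 6→1, 7→3, 8→5, 9→9

Verify φ preserves adjacency — for each edge of G1, its image is an edge of G2:
  (0,1) → (φ(0),φ(1)) = (4,8) ∈ E(G2) ✓
  (0,3) → (φ(0),φ(3)) = (6,8) ∈ E(G2) ✓
  (0,5) → (φ(0),φ(5)) = (2,8) ∈ E(G2) ✓
  (0,6) → (φ(0),φ(6)) = (1,8) ∈ E(G2) ✓
  (0,8) → (φ(0),φ(8)) = (5,8) ∈ E(G2) ✓
  (1,2) → (φ(1),φ(2)) = (0,4) ∈ E(G2) ✓
  (1,3) → (φ(1),φ(3)) = (4,6) ∈ E(G2) ✓
  (1,4) → (φ(1),φ(4)) = (4,7) ∈ E(G2) ✓
  (1,6) → (φ(1),φ(6)) = (1,4) ∈ E(G2) ✓
  (1,7) → (φ(1),φ(7)) = (3,4) ∈ E(G2) ✓
  (2,5) → (φ(2),φ(5)) = (0,2) ∈ E(G2) ✓
  (2,6) → (φ(2),φ(6)) = (0,1) ∈ E(G2) ✓
  (2,7) → (φ(2),φ(7)) = (0,3) ∈ E(G2) ✓
  (2,9) → (φ(2),φ(9)) = (0,9) ∈ E(G2) ✓
  (3,9) → (φ(3),φ(9)) = (6,9) ∈ E(G2) ✓
  (4,6) → (φ(4),φ(6)) = (1,7) ∈ E(G2) ✓
  (4,8) → (φ(4),φ(8)) = (5,7) ∈ E(G2) ✓
  (4,9) → (φ(4),φ(9)) = (7,9) ∈ E(G2) ✓
  (5,6) → (φ(5),φ(6)) = (1,2) ∈ E(G2) ✓
  (5,7) → (φ(5),φ(7)) = (2,3) ∈ E(G2) ✓
  (5,8) → (φ(5),φ(8)) = (2,5) ∈ E(G2) ✓
  (5,9) → (φ(5),φ(9)) = (2,9) ∈ E(G2) ✓
  (6,9) → (φ(6),φ(9)) = (1,9) ∈ E(G2) ✓
  (7,9) → (φ(7),φ(9)) = (3,9) ∈ E(G2) ✓
All 24 edges of G1 map to edges of G2, and |E(G1)| = |E(G2)| = 24, so φ is a bijection on edges as well as vertices. Hence G1 ≅ G2.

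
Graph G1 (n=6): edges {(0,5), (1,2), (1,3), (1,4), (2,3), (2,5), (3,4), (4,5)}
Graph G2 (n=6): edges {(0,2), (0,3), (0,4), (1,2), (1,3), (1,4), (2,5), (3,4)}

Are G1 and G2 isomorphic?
Yes, isomorphic

The graphs are isomorphic.
One valid mapping φ: V(G1) → V(G2): 0→5, 1→3, 2→1, 3→4, 4→0, 5→2

Verify φ preserves adjacency — for each edge of G1, its image is an edge of G2:
  (0,5) → (φ(0),φ(5)) = (2,5) ∈ E(G2) ✓
  (1,2) → (φ(1),φ(2)) = (1,3) ∈ E(G2) ✓
  (1,3) → (φ(1),φ(3)) = (3,4) ∈ E(G2) ✓
  (1,4) → (φ(1),φ(4)) = (0,3) ∈ E(G2) ✓
  (2,3) → (φ(2),φ(3)) = (1,4) ∈ E(G2) ✓
  (2,5) → (φ(2),φ(5)) = (1,2) ∈ E(G2) ✓
  (3,4) → (φ(3),φ(4)) = (0,4) ∈ E(G2) ✓
  (4,5) → (φ(4),φ(5)) = (0,2) ∈ E(G2) ✓
All 8 edges of G1 map to edges of G2, and |E(G1)| = |E(G2)| = 8, so φ is a bijection on edges as well as vertices. Hence G1 ≅ G2.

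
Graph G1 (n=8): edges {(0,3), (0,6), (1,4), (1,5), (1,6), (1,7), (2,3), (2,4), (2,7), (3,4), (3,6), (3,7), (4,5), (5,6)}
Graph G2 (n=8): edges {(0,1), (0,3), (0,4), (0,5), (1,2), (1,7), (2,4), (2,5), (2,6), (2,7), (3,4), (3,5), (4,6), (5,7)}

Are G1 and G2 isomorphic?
Yes, isomorphic

The graphs are isomorphic.
One valid mapping φ: V(G1) → V(G2): 0→6, 1→0, 2→7, 3→2, 4→5, 5→3, 6→4, 7→1

Verify φ preserves adjacency — for each edge of G1, its image is an edge of G2:
  (0,3) → (φ(0),φ(3)) = (2,6) ∈ E(G2) ✓
  (0,6) → (φ(0),φ(6)) = (4,6) ∈ E(G2) ✓
  (1,4) → (φ(1),φ(4)) = (0,5) ∈ E(G2) ✓
  (1,5) → (φ(1),φ(5)) = (0,3) ∈ E(G2) ✓
  (1,6) → (φ(1),φ(6)) = (0,4) ∈ E(G2) ✓
  (1,7) → (φ(1),φ(7)) = (0,1) ∈ E(G2) ✓
  (2,3) → (φ(2),φ(3)) = (2,7) ∈ E(G2) ✓
  (2,4) → (φ(2),φ(4)) = (5,7) ∈ E(G2) ✓
  (2,7) → (φ(2),φ(7)) = (1,7) ∈ E(G2) ✓
  (3,4) → (φ(3),φ(4)) = (2,5) ∈ E(G2) ✓
  (3,6) → (φ(3),φ(6)) = (2,4) ∈ E(G2) ✓
  (3,7) → (φ(3),φ(7)) = (1,2) ∈ E(G2) ✓
  (4,5) → (φ(4),φ(5)) = (3,5) ∈ E(G2) ✓
  (5,6) → (φ(5),φ(6)) = (3,4) ∈ E(G2) ✓
All 14 edges of G1 map to edges of G2, and |E(G1)| = |E(G2)| = 14, so φ is a bijection on edges as well as vertices. Hence G1 ≅ G2.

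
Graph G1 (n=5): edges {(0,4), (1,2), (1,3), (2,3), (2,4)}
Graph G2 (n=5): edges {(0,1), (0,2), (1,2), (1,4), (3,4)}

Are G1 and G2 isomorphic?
Yes, isomorphic

The graphs are isomorphic.
One valid mapping φ: V(G1) → V(G2): 0→3, 1→0, 2→1, 3→2, 4→4

Verify φ preserves adjacency — for each edge of G1, its image is an edge of G2:
  (0,4) → (φ(0),φ(4)) = (3,4) ∈ E(G2) ✓
  (1,2) → (φ(1),φ(2)) = (0,1) ∈ E(G2) ✓
  (1,3) → (φ(1),φ(3)) = (0,2) ∈ E(G2) ✓
  (2,3) → (φ(2),φ(3)) = (1,2) ∈ E(G2) ✓
  (2,4) → (φ(2),φ(4)) = (1,4) ∈ E(G2) ✓
All 5 edges of G1 map to edges of G2, and |E(G1)| = |E(G2)| = 5, so φ is a bijection on edges as well as vertices. Hence G1 ≅ G2.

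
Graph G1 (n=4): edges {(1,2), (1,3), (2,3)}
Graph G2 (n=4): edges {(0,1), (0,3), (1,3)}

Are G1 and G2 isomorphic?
Yes, isomorphic

The graphs are isomorphic.
One valid mapping φ: V(G1) → V(G2): 0→2, 1→3, 2→0, 3→1

Verify φ preserves adjacency — for each edge of G1, its image is an edge of G2:
  (1,2) → (φ(1),φ(2)) = (0,3) ∈ E(G2) ✓
  (1,3) → (φ(1),φ(3)) = (1,3) ∈ E(G2) ✓
  (2,3) → (φ(2),φ(3)) = (0,1) ∈ E(G2) ✓
All 3 edges of G1 map to edges of G2, and |E(G1)| = |E(G2)| = 3, so φ is a bijection on edges as well as vertices. Hence G1 ≅ G2.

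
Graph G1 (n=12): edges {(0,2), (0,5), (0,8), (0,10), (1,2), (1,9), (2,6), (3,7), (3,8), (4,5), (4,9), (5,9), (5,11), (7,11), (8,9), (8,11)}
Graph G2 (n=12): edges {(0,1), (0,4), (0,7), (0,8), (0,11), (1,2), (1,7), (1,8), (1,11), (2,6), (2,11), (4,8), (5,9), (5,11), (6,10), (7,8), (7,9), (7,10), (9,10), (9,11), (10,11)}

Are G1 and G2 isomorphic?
No, not isomorphic

The graphs are NOT isomorphic.

Connected components of G1: 1 component(s) with vertex sets [[0, 1, 2, 3, 4, 5, 6, 7, 8, 9, 10, 11]], sizes [12].
Connected components of G2: 2 component(s) with vertex sets [[3], [0, 1, 2, 4, 5, 6, 7, 8, 9, 10, 11]], sizes [1, 11].
The number of connected components (and the multiset of component sizes) is an isomorphism invariant — an isomorphism maps each component of G1 bijectively onto a component of G2. Since G1 has 1 component(s) and G2 has 2, they cannot be isomorphic.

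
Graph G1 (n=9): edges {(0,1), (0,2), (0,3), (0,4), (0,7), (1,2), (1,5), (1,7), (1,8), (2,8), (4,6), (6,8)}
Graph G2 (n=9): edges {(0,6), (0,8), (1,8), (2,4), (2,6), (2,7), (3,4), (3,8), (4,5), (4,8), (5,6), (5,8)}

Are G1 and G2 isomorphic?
No, not isomorphic

The graphs are NOT isomorphic.

Counting triangles (3-cliques): G1 has 3, G2 has 2.
Triangle count is an isomorphism invariant, so differing triangle counts rule out isomorphism.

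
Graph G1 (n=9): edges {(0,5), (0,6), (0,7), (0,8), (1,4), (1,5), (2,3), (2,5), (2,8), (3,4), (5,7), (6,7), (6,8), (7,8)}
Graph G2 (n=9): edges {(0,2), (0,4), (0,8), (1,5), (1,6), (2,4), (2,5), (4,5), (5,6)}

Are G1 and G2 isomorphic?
No, not isomorphic

The graphs are NOT isomorphic.

Connected components of G1: 1 component(s) with vertex sets [[0, 1, 2, 3, 4, 5, 6, 7, 8]], sizes [9].
Connected components of G2: 3 component(s) with vertex sets [[3], [7], [0, 1, 2, 4, 5, 6, 8]], sizes [1, 1, 7].
The number of connected components (and the multiset of component sizes) is an isomorphism invariant — an isomorphism maps each component of G1 bijectively onto a component of G2. Since G1 has 1 component(s) and G2 has 3, they cannot be isomorphic.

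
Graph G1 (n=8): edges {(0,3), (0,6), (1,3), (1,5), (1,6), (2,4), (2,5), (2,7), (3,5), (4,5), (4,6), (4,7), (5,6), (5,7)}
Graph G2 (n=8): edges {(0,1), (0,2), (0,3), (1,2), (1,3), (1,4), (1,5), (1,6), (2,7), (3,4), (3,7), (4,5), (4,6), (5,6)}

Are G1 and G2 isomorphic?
Yes, isomorphic

The graphs are isomorphic.
One valid mapping φ: V(G1) → V(G2): 0→7, 1→0, 2→5, 3→2, 4→4, 5→1, 6→3, 7→6

Verify φ preserves adjacency — for each edge of G1, its image is an edge of G2:
  (0,3) → (φ(0),φ(3)) = (2,7) ∈ E(G2) ✓
  (0,6) → (φ(0),φ(6)) = (3,7) ∈ E(G2) ✓
  (1,3) → (φ(1),φ(3)) = (0,2) ∈ E(G2) ✓
  (1,5) → (φ(1),φ(5)) = (0,1) ∈ E(G2) ✓
  (1,6) → (φ(1),φ(6)) = (0,3) ∈ E(G2) ✓
  (2,4) → (φ(2),φ(4)) = (4,5) ∈ E(G2) ✓
  (2,5) → (φ(2),φ(5)) = (1,5) ∈ E(G2) ✓
  (2,7) → (φ(2),φ(7)) = (5,6) ∈ E(G2) ✓
  (3,5) → (φ(3),φ(5)) = (1,2) ∈ E(G2) ✓
  (4,5) → (φ(4),φ(5)) = (1,4) ∈ E(G2) ✓
  (4,6) → (φ(4),φ(6)) = (3,4) ∈ E(G2) ✓
  (4,7) → (φ(4),φ(7)) = (4,6) ∈ E(G2) ✓
  (5,6) → (φ(5),φ(6)) = (1,3) ∈ E(G2) ✓
  (5,7) → (φ(5),φ(7)) = (1,6) ∈ E(G2) ✓
All 14 edges of G1 map to edges of G2, and |E(G1)| = |E(G2)| = 14, so φ is a bijection on edges as well as vertices. Hence G1 ≅ G2.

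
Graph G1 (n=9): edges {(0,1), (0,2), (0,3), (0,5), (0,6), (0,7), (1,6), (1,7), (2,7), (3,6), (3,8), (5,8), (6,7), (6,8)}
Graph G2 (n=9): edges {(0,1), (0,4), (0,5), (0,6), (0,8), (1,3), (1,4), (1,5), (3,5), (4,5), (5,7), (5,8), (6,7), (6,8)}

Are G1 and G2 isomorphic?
Yes, isomorphic

The graphs are isomorphic.
One valid mapping φ: V(G1) → V(G2): 0→5, 1→4, 2→3, 3→8, 4→2, 5→7, 6→0, 7→1, 8→6

Verify φ preserves adjacency — for each edge of G1, its image is an edge of G2:
  (0,1) → (φ(0),φ(1)) = (4,5) ∈ E(G2) ✓
  (0,2) → (φ(0),φ(2)) = (3,5) ∈ E(G2) ✓
  (0,3) → (φ(0),φ(3)) = (5,8) ∈ E(G2) ✓
  (0,5) → (φ(0),φ(5)) = (5,7) ∈ E(G2) ✓
  (0,6) → (φ(0),φ(6)) = (0,5) ∈ E(G2) ✓
  (0,7) → (φ(0),φ(7)) = (1,5) ∈ E(G2) ✓
  (1,6) → (φ(1),φ(6)) = (0,4) ∈ E(G2) ✓
  (1,7) → (φ(1),φ(7)) = (1,4) ∈ E(G2) ✓
  (2,7) → (φ(2),φ(7)) = (1,3) ∈ E(G2) ✓
  (3,6) → (φ(3),φ(6)) = (0,8) ∈ E(G2) ✓
  (3,8) → (φ(3),φ(8)) = (6,8) ∈ E(G2) ✓
  (5,8) → (φ(5),φ(8)) = (6,7) ∈ E(G2) ✓
  (6,7) → (φ(6),φ(7)) = (0,1) ∈ E(G2) ✓
  (6,8) → (φ(6),φ(8)) = (0,6) ∈ E(G2) ✓
All 14 edges of G1 map to edges of G2, and |E(G1)| = |E(G2)| = 14, so φ is a bijection on edges as well as vertices. Hence G1 ≅ G2.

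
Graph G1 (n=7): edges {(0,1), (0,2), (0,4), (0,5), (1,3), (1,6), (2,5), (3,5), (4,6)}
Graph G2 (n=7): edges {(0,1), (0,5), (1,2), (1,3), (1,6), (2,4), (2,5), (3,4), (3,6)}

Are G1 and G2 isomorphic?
Yes, isomorphic

The graphs are isomorphic.
One valid mapping φ: V(G1) → V(G2): 0→1, 1→2, 2→6, 3→4, 4→0, 5→3, 6→5

Verify φ preserves adjacency — for each edge of G1, its image is an edge of G2:
  (0,1) → (φ(0),φ(1)) = (1,2) ∈ E(G2) ✓
  (0,2) → (φ(0),φ(2)) = (1,6) ∈ E(G2) ✓
  (0,4) → (φ(0),φ(4)) = (0,1) ∈ E(G2) ✓
  (0,5) → (φ(0),φ(5)) = (1,3) ∈ E(G2) ✓
  (1,3) → (φ(1),φ(3)) = (2,4) ∈ E(G2) ✓
  (1,6) → (φ(1),φ(6)) = (2,5) ∈ E(G2) ✓
  (2,5) → (φ(2),φ(5)) = (3,6) ∈ E(G2) ✓
  (3,5) → (φ(3),φ(5)) = (3,4) ∈ E(G2) ✓
  (4,6) → (φ(4),φ(6)) = (0,5) ∈ E(G2) ✓
All 9 edges of G1 map to edges of G2, and |E(G1)| = |E(G2)| = 9, so φ is a bijection on edges as well as vertices. Hence G1 ≅ G2.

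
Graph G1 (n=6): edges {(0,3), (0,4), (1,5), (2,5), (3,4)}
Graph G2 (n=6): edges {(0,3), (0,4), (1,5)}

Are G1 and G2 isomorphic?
No, not isomorphic

The graphs are NOT isomorphic.

Counting edges: G1 has 5 edge(s); G2 has 3 edge(s).
Edge count is an isomorphism invariant (a bijection on vertices induces a bijection on edges), so differing edge counts rule out isomorphism.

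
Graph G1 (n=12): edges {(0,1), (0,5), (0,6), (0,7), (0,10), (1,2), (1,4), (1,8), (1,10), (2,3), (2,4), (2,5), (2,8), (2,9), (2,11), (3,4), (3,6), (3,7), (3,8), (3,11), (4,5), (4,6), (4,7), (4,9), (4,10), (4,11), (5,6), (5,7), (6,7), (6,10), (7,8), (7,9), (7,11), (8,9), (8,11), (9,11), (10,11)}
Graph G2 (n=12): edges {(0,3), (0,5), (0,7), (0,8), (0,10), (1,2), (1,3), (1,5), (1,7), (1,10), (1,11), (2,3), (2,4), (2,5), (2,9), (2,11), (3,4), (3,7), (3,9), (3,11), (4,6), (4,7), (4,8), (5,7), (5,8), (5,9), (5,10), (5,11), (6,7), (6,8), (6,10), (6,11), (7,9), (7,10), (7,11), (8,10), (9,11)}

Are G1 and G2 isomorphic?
Yes, isomorphic

The graphs are isomorphic.
One valid mapping φ: V(G1) → V(G2): 0→8, 1→4, 2→3, 3→1, 4→7, 5→0, 6→10, 7→5, 8→2, 9→9, 10→6, 11→11

Verify φ preserves adjacency — for each edge of G1, its image is an edge of G2:
  (0,1) → (φ(0),φ(1)) = (4,8) ∈ E(G2) ✓
  (0,5) → (φ(0),φ(5)) = (0,8) ∈ E(G2) ✓
  (0,6) → (φ(0),φ(6)) = (8,10) ∈ E(G2) ✓
  (0,7) → (φ(0),φ(7)) = (5,8) ∈ E(G2) ✓
  (0,10) → (φ(0),φ(10)) = (6,8) ∈ E(G2) ✓
  (1,2) → (φ(1),φ(2)) = (3,4) ∈ E(G2) ✓
  (1,4) → (φ(1),φ(4)) = (4,7) ∈ E(G2) ✓
  (1,8) → (φ(1),φ(8)) = (2,4) ∈ E(G2) ✓
  (1,10) → (φ(1),φ(10)) = (4,6) ∈ E(G2) ✓
  (2,3) → (φ(2),φ(3)) = (1,3) ∈ E(G2) ✓
  (2,4) → (φ(2),φ(4)) = (3,7) ∈ E(G2) ✓
  (2,5) → (φ(2),φ(5)) = (0,3) ∈ E(G2) ✓
  (2,8) → (φ(2),φ(8)) = (2,3) ∈ E(G2) ✓
  (2,9) → (φ(2),φ(9)) = (3,9) ∈ E(G2) ✓
  (2,11) → (φ(2),φ(11)) = (3,11) ∈ E(G2) ✓
  (3,4) → (φ(3),φ(4)) = (1,7) ∈ E(G2) ✓
  (3,6) → (φ(3),φ(6)) = (1,10) ∈ E(G2) ✓
  (3,7) → (φ(3),φ(7)) = (1,5) ∈ E(G2) ✓
  (3,8) → (φ(3),φ(8)) = (1,2) ∈ E(G2) ✓
  (3,11) → (φ(3),φ(11)) = (1,11) ∈ E(G2) ✓
  (4,5) → (φ(4),φ(5)) = (0,7) ∈ E(G2) ✓
  (4,6) → (φ(4),φ(6)) = (7,10) ∈ E(G2) ✓
  (4,7) → (φ(4),φ(7)) = (5,7) ∈ E(G2) ✓
  (4,9) → (φ(4),φ(9)) = (7,9) ∈ E(G2) ✓
  (4,10) → (φ(4),φ(10)) = (6,7) ∈ E(G2) ✓
  (4,11) → (φ(4),φ(11)) = (7,11) ∈ E(G2) ✓
  (5,6) → (φ(5),φ(6)) = (0,10) ∈ E(G2) ✓
  (5,7) → (φ(5),φ(7)) = (0,5) ∈ E(G2) ✓
  (6,7) → (φ(6),φ(7)) = (5,10) ∈ E(G2) ✓
  (6,10) → (φ(6),φ(10)) = (6,10) ∈ E(G2) ✓
  (7,8) → (φ(7),φ(8)) = (2,5) ∈ E(G2) ✓
  (7,9) → (φ(7),φ(9)) = (5,9) ∈ E(G2) ✓
  (7,11) → (φ(7),φ(11)) = (5,11) ∈ E(G2) ✓
  (8,9) → (φ(8),φ(9)) = (2,9) ∈ E(G2) ✓
  (8,11) → (φ(8),φ(11)) = (2,11) ∈ E(G2) ✓
  (9,11) → (φ(9),φ(11)) = (9,11) ∈ E(G2) ✓
  (10,11) → (φ(10),φ(11)) = (6,11) ∈ E(G2) ✓
All 37 edges of G1 map to edges of G2, and |E(G1)| = |E(G2)| = 37, so φ is a bijection on edges as well as vertices. Hence G1 ≅ G2.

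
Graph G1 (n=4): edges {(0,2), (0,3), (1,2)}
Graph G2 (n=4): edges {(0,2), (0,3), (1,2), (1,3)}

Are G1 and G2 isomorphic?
No, not isomorphic

The graphs are NOT isomorphic.

Counting edges: G1 has 3 edge(s); G2 has 4 edge(s).
Edge count is an isomorphism invariant (a bijection on vertices induces a bijection on edges), so differing edge counts rule out isomorphism.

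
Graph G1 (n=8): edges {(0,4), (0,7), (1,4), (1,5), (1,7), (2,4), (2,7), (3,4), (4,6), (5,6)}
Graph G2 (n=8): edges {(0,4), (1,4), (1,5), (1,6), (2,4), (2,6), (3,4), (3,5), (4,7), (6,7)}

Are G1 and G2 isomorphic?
Yes, isomorphic

The graphs are isomorphic.
One valid mapping φ: V(G1) → V(G2): 0→7, 1→1, 2→2, 3→0, 4→4, 5→5, 6→3, 7→6

Verify φ preserves adjacency — for each edge of G1, its image is an edge of G2:
  (0,4) → (φ(0),φ(4)) = (4,7) ∈ E(G2) ✓
  (0,7) → (φ(0),φ(7)) = (6,7) ∈ E(G2) ✓
  (1,4) → (φ(1),φ(4)) = (1,4) ∈ E(G2) ✓
  (1,5) → (φ(1),φ(5)) = (1,5) ∈ E(G2) ✓
  (1,7) → (φ(1),φ(7)) = (1,6) ∈ E(G2) ✓
  (2,4) → (φ(2),φ(4)) = (2,4) ∈ E(G2) ✓
  (2,7) → (φ(2),φ(7)) = (2,6) ∈ E(G2) ✓
  (3,4) → (φ(3),φ(4)) = (0,4) ∈ E(G2) ✓
  (4,6) → (φ(4),φ(6)) = (3,4) ∈ E(G2) ✓
  (5,6) → (φ(5),φ(6)) = (3,5) ∈ E(G2) ✓
All 10 edges of G1 map to edges of G2, and |E(G1)| = |E(G2)| = 10, so φ is a bijection on edges as well as vertices. Hence G1 ≅ G2.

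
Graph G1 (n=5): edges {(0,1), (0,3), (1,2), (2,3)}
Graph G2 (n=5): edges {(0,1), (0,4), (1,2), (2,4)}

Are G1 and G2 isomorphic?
Yes, isomorphic

The graphs are isomorphic.
One valid mapping φ: V(G1) → V(G2): 0→4, 1→0, 2→1, 3→2, 4→3

Verify φ preserves adjacency — for each edge of G1, its image is an edge of G2:
  (0,1) → (φ(0),φ(1)) = (0,4) ∈ E(G2) ✓
  (0,3) → (φ(0),φ(3)) = (2,4) ∈ E(G2) ✓
  (1,2) → (φ(1),φ(2)) = (0,1) ∈ E(G2) ✓
  (2,3) → (φ(2),φ(3)) = (1,2) ∈ E(G2) ✓
All 4 edges of G1 map to edges of G2, and |E(G1)| = |E(G2)| = 4, so φ is a bijection on edges as well as vertices. Hence G1 ≅ G2.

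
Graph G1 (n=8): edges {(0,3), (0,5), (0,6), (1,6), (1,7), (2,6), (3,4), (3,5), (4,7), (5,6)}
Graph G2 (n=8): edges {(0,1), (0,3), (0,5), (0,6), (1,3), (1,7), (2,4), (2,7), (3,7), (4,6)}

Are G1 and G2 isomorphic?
Yes, isomorphic

The graphs are isomorphic.
One valid mapping φ: V(G1) → V(G2): 0→3, 1→6, 2→5, 3→7, 4→2, 5→1, 6→0, 7→4

Verify φ preserves adjacency — for each edge of G1, its image is an edge of G2:
  (0,3) → (φ(0),φ(3)) = (3,7) ∈ E(G2) ✓
  (0,5) → (φ(0),φ(5)) = (1,3) ∈ E(G2) ✓
  (0,6) → (φ(0),φ(6)) = (0,3) ∈ E(G2) ✓
  (1,6) → (φ(1),φ(6)) = (0,6) ∈ E(G2) ✓
  (1,7) → (φ(1),φ(7)) = (4,6) ∈ E(G2) ✓
  (2,6) → (φ(2),φ(6)) = (0,5) ∈ E(G2) ✓
  (3,4) → (φ(3),φ(4)) = (2,7) ∈ E(G2) ✓
  (3,5) → (φ(3),φ(5)) = (1,7) ∈ E(G2) ✓
  (4,7) → (φ(4),φ(7)) = (2,4) ∈ E(G2) ✓
  (5,6) → (φ(5),φ(6)) = (0,1) ∈ E(G2) ✓
All 10 edges of G1 map to edges of G2, and |E(G1)| = |E(G2)| = 10, so φ is a bijection on edges as well as vertices. Hence G1 ≅ G2.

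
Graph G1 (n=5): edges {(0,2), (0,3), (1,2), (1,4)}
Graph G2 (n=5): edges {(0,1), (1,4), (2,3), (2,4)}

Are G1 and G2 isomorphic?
Yes, isomorphic

The graphs are isomorphic.
One valid mapping φ: V(G1) → V(G2): 0→1, 1→2, 2→4, 3→0, 4→3

Verify φ preserves adjacency — for each edge of G1, its image is an edge of G2:
  (0,2) → (φ(0),φ(2)) = (1,4) ∈ E(G2) ✓
  (0,3) → (φ(0),φ(3)) = (0,1) ∈ E(G2) ✓
  (1,2) → (φ(1),φ(2)) = (2,4) ∈ E(G2) ✓
  (1,4) → (φ(1),φ(4)) = (2,3) ∈ E(G2) ✓
All 4 edges of G1 map to edges of G2, and |E(G1)| = |E(G2)| = 4, so φ is a bijection on edges as well as vertices. Hence G1 ≅ G2.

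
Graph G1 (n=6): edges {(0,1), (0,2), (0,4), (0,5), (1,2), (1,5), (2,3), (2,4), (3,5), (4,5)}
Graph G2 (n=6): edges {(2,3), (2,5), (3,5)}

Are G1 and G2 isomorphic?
No, not isomorphic

The graphs are NOT isomorphic.

Connected components of G1: 1 component(s) with vertex sets [[0, 1, 2, 3, 4, 5]], sizes [6].
Connected components of G2: 4 component(s) with vertex sets [[0], [1], [4], [2, 3, 5]], sizes [1, 1, 1, 3].
The number of connected components (and the multiset of component sizes) is an isomorphism invariant — an isomorphism maps each component of G1 bijectively onto a component of G2. Since G1 has 1 component(s) and G2 has 4, they cannot be isomorphic.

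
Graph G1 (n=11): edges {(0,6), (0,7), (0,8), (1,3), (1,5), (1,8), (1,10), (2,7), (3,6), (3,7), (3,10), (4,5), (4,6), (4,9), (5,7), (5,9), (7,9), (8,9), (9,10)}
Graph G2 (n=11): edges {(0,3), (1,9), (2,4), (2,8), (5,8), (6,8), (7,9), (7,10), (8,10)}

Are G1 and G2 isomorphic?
No, not isomorphic

The graphs are NOT isomorphic.

Connected components of G1: 1 component(s) with vertex sets [[0, 1, 2, 3, 4, 5, 6, 7, 8, 9, 10]], sizes [11].
Connected components of G2: 2 component(s) with vertex sets [[0, 3], [1, 2, 4, 5, 6, 7, 8, 9, 10]], sizes [2, 9].
The number of connected components (and the multiset of component sizes) is an isomorphism invariant — an isomorphism maps each component of G1 bijectively onto a component of G2. Since G1 has 1 component(s) and G2 has 2, they cannot be isomorphic.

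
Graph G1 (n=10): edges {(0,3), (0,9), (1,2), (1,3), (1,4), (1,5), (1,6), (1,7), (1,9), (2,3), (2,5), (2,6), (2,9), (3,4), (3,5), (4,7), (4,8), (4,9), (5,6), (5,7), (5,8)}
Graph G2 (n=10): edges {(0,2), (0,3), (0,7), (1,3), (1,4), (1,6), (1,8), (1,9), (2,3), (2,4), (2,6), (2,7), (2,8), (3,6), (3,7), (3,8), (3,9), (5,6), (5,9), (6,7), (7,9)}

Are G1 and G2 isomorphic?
Yes, isomorphic

The graphs are isomorphic.
One valid mapping φ: V(G1) → V(G2): 0→5, 1→3, 2→7, 3→6, 4→1, 5→2, 6→0, 7→8, 8→4, 9→9

Verify φ preserves adjacency — for each edge of G1, its image is an edge of G2:
  (0,3) → (φ(0),φ(3)) = (5,6) ∈ E(G2) ✓
  (0,9) → (φ(0),φ(9)) = (5,9) ∈ E(G2) ✓
  (1,2) → (φ(1),φ(2)) = (3,7) ∈ E(G2) ✓
  (1,3) → (φ(1),φ(3)) = (3,6) ∈ E(G2) ✓
  (1,4) → (φ(1),φ(4)) = (1,3) ∈ E(G2) ✓
  (1,5) → (φ(1),φ(5)) = (2,3) ∈ E(G2) ✓
  (1,6) → (φ(1),φ(6)) = (0,3) ∈ E(G2) ✓
  (1,7) → (φ(1),φ(7)) = (3,8) ∈ E(G2) ✓
  (1,9) → (φ(1),φ(9)) = (3,9) ∈ E(G2) ✓
  (2,3) → (φ(2),φ(3)) = (6,7) ∈ E(G2) ✓
  (2,5) → (φ(2),φ(5)) = (2,7) ∈ E(G2) ✓
  (2,6) → (φ(2),φ(6)) = (0,7) ∈ E(G2) ✓
  (2,9) → (φ(2),φ(9)) = (7,9) ∈ E(G2) ✓
  (3,4) → (φ(3),φ(4)) = (1,6) ∈ E(G2) ✓
  (3,5) → (φ(3),φ(5)) = (2,6) ∈ E(G2) ✓
  (4,7) → (φ(4),φ(7)) = (1,8) ∈ E(G2) ✓
  (4,8) → (φ(4),φ(8)) = (1,4) ∈ E(G2) ✓
  (4,9) → (φ(4),φ(9)) = (1,9) ∈ E(G2) ✓
  (5,6) → (φ(5),φ(6)) = (0,2) ∈ E(G2) ✓
  (5,7) → (φ(5),φ(7)) = (2,8) ∈ E(G2) ✓
  (5,8) → (φ(5),φ(8)) = (2,4) ∈ E(G2) ✓
All 21 edges of G1 map to edges of G2, and |E(G1)| = |E(G2)| = 21, so φ is a bijection on edges as well as vertices. Hence G1 ≅ G2.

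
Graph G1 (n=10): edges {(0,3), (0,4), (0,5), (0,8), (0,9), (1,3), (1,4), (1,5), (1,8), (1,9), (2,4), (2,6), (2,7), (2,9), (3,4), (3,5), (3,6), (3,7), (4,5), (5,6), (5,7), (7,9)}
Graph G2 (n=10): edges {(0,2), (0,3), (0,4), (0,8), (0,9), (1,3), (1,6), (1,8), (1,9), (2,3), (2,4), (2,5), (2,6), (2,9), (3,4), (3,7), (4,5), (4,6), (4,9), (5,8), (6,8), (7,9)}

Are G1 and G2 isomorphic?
Yes, isomorphic

The graphs are isomorphic.
One valid mapping φ: V(G1) → V(G2): 0→9, 1→3, 2→8, 3→4, 4→0, 5→2, 6→5, 7→6, 8→7, 9→1

Verify φ preserves adjacency — for each edge of G1, its image is an edge of G2:
  (0,3) → (φ(0),φ(3)) = (4,9) ∈ E(G2) ✓
  (0,4) → (φ(0),φ(4)) = (0,9) ∈ E(G2) ✓
  (0,5) → (φ(0),φ(5)) = (2,9) ∈ E(G2) ✓
  (0,8) → (φ(0),φ(8)) = (7,9) ∈ E(G2) ✓
  (0,9) → (φ(0),φ(9)) = (1,9) ∈ E(G2) ✓
  (1,3) → (φ(1),φ(3)) = (3,4) ∈ E(G2) ✓
  (1,4) → (φ(1),φ(4)) = (0,3) ∈ E(G2) ✓
  (1,5) → (φ(1),φ(5)) = (2,3) ∈ E(G2) ✓
  (1,8) → (φ(1),φ(8)) = (3,7) ∈ E(G2) ✓
  (1,9) → (φ(1),φ(9)) = (1,3) ∈ E(G2) ✓
  (2,4) → (φ(2),φ(4)) = (0,8) ∈ E(G2) ✓
  (2,6) → (φ(2),φ(6)) = (5,8) ∈ E(G2) ✓
  (2,7) → (φ(2),φ(7)) = (6,8) ∈ E(G2) ✓
  (2,9) → (φ(2),φ(9)) = (1,8) ∈ E(G2) ✓
  (3,4) → (φ(3),φ(4)) = (0,4) ∈ E(G2) ✓
  (3,5) → (φ(3),φ(5)) = (2,4) ∈ E(G2) ✓
  (3,6) → (φ(3),φ(6)) = (4,5) ∈ E(G2) ✓
  (3,7) → (φ(3),φ(7)) = (4,6) ∈ E(G2) ✓
  (4,5) → (φ(4),φ(5)) = (0,2) ∈ E(G2) ✓
  (5,6) → (φ(5),φ(6)) = (2,5) ∈ E(G2) ✓
  (5,7) → (φ(5),φ(7)) = (2,6) ∈ E(G2) ✓
  (7,9) → (φ(7),φ(9)) = (1,6) ∈ E(G2) ✓
All 22 edges of G1 map to edges of G2, and |E(G1)| = |E(G2)| = 22, so φ is a bijection on edges as well as vertices. Hence G1 ≅ G2.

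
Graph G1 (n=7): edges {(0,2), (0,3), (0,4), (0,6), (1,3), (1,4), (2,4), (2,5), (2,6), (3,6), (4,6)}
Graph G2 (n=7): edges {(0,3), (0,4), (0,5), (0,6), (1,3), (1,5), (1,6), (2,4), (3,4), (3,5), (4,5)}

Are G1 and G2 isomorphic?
Yes, isomorphic

The graphs are isomorphic.
One valid mapping φ: V(G1) → V(G2): 0→5, 1→6, 2→4, 3→1, 4→0, 5→2, 6→3

Verify φ preserves adjacency — for each edge of G1, its image is an edge of G2:
  (0,2) → (φ(0),φ(2)) = (4,5) ∈ E(G2) ✓
  (0,3) → (φ(0),φ(3)) = (1,5) ∈ E(G2) ✓
  (0,4) → (φ(0),φ(4)) = (0,5) ∈ E(G2) ✓
  (0,6) → (φ(0),φ(6)) = (3,5) ∈ E(G2) ✓
  (1,3) → (φ(1),φ(3)) = (1,6) ∈ E(G2) ✓
  (1,4) → (φ(1),φ(4)) = (0,6) ∈ E(G2) ✓
  (2,4) → (φ(2),φ(4)) = (0,4) ∈ E(G2) ✓
  (2,5) → (φ(2),φ(5)) = (2,4) ∈ E(G2) ✓
  (2,6) → (φ(2),φ(6)) = (3,4) ∈ E(G2) ✓
  (3,6) → (φ(3),φ(6)) = (1,3) ∈ E(G2) ✓
  (4,6) → (φ(4),φ(6)) = (0,3) ∈ E(G2) ✓
All 11 edges of G1 map to edges of G2, and |E(G1)| = |E(G2)| = 11, so φ is a bijection on edges as well as vertices. Hence G1 ≅ G2.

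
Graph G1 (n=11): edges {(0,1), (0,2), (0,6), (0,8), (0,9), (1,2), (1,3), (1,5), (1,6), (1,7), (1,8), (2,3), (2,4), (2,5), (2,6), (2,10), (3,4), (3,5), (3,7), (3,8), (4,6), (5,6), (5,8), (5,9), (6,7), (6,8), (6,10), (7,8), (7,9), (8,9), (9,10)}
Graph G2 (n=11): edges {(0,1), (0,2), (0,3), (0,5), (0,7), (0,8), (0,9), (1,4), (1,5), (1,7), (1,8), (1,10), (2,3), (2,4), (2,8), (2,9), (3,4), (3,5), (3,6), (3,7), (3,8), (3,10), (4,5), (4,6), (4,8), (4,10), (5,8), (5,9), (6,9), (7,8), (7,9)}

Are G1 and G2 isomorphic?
Yes, isomorphic

The graphs are isomorphic.
One valid mapping φ: V(G1) → V(G2): 0→2, 1→8, 2→4, 3→1, 4→10, 5→5, 6→3, 7→7, 8→0, 9→9, 10→6

Verify φ preserves adjacency — for each edge of G1, its image is an edge of G2:
  (0,1) → (φ(0),φ(1)) = (2,8) ∈ E(G2) ✓
  (0,2) → (φ(0),φ(2)) = (2,4) ∈ E(G2) ✓
  (0,6) → (φ(0),φ(6)) = (2,3) ∈ E(G2) ✓
  (0,8) → (φ(0),φ(8)) = (0,2) ∈ E(G2) ✓
  (0,9) → (φ(0),φ(9)) = (2,9) ∈ E(G2) ✓
  (1,2) → (φ(1),φ(2)) = (4,8) ∈ E(G2) ✓
  (1,3) → (φ(1),φ(3)) = (1,8) ∈ E(G2) ✓
  (1,5) → (φ(1),φ(5)) = (5,8) ∈ E(G2) ✓
  (1,6) → (φ(1),φ(6)) = (3,8) ∈ E(G2) ✓
  (1,7) → (φ(1),φ(7)) = (7,8) ∈ E(G2) ✓
  (1,8) → (φ(1),φ(8)) = (0,8) ∈ E(G2) ✓
  (2,3) → (φ(2),φ(3)) = (1,4) ∈ E(G2) ✓
  (2,4) → (φ(2),φ(4)) = (4,10) ∈ E(G2) ✓
  (2,5) → (φ(2),φ(5)) = (4,5) ∈ E(G2) ✓
  (2,6) → (φ(2),φ(6)) = (3,4) ∈ E(G2) ✓
  (2,10) → (φ(2),φ(10)) = (4,6) ∈ E(G2) ✓
  (3,4) → (φ(3),φ(4)) = (1,10) ∈ E(G2) ✓
  (3,5) → (φ(3),φ(5)) = (1,5) ∈ E(G2) ✓
  (3,7) → (φ(3),φ(7)) = (1,7) ∈ E(G2) ✓
  (3,8) → (φ(3),φ(8)) = (0,1) ∈ E(G2) ✓
  (4,6) → (φ(4),φ(6)) = (3,10) ∈ E(G2) ✓
  (5,6) → (φ(5),φ(6)) = (3,5) ∈ E(G2) ✓
  (5,8) → (φ(5),φ(8)) = (0,5) ∈ E(G2) ✓
  (5,9) → (φ(5),φ(9)) = (5,9) ∈ E(G2) ✓
  (6,7) → (φ(6),φ(7)) = (3,7) ∈ E(G2) ✓
  (6,8) → (φ(6),φ(8)) = (0,3) ∈ E(G2) ✓
  (6,10) → (φ(6),φ(10)) = (3,6) ∈ E(G2) ✓
  (7,8) → (φ(7),φ(8)) = (0,7) ∈ E(G2) ✓
  (7,9) → (φ(7),φ(9)) = (7,9) ∈ E(G2) ✓
  (8,9) → (φ(8),φ(9)) = (0,9) ∈ E(G2) ✓
  (9,10) → (φ(9),φ(10)) = (6,9) ∈ E(G2) ✓
All 31 edges of G1 map to edges of G2, and |E(G1)| = |E(G2)| = 31, so φ is a bijection on edges as well as vertices. Hence G1 ≅ G2.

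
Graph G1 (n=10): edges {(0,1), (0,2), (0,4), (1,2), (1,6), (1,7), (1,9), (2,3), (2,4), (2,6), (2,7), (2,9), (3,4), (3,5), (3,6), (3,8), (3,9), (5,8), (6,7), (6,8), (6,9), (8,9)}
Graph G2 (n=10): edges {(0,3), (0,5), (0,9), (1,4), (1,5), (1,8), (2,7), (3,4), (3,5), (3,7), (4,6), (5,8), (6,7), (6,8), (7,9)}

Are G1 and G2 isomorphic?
No, not isomorphic

The graphs are NOT isomorphic.

Counting triangles (3-cliques): G1 has 17, G2 has 2.
Triangle count is an isomorphism invariant, so differing triangle counts rule out isomorphism.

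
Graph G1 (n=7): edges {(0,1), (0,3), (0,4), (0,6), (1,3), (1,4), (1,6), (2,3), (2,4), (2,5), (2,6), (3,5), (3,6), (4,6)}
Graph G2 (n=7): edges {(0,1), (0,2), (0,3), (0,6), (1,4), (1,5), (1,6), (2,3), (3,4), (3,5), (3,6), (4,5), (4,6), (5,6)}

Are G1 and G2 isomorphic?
Yes, isomorphic

The graphs are isomorphic.
One valid mapping φ: V(G1) → V(G2): 0→4, 1→5, 2→0, 3→3, 4→1, 5→2, 6→6

Verify φ preserves adjacency — for each edge of G1, its image is an edge of G2:
  (0,1) → (φ(0),φ(1)) = (4,5) ∈ E(G2) ✓
  (0,3) → (φ(0),φ(3)) = (3,4) ∈ E(G2) ✓
  (0,4) → (φ(0),φ(4)) = (1,4) ∈ E(G2) ✓
  (0,6) → (φ(0),φ(6)) = (4,6) ∈ E(G2) ✓
  (1,3) → (φ(1),φ(3)) = (3,5) ∈ E(G2) ✓
  (1,4) → (φ(1),φ(4)) = (1,5) ∈ E(G2) ✓
  (1,6) → (φ(1),φ(6)) = (5,6) ∈ E(G2) ✓
  (2,3) → (φ(2),φ(3)) = (0,3) ∈ E(G2) ✓
  (2,4) → (φ(2),φ(4)) = (0,1) ∈ E(G2) ✓
  (2,5) → (φ(2),φ(5)) = (0,2) ∈ E(G2) ✓
  (2,6) → (φ(2),φ(6)) = (0,6) ∈ E(G2) ✓
  (3,5) → (φ(3),φ(5)) = (2,3) ∈ E(G2) ✓
  (3,6) → (φ(3),φ(6)) = (3,6) ∈ E(G2) ✓
  (4,6) → (φ(4),φ(6)) = (1,6) ∈ E(G2) ✓
All 14 edges of G1 map to edges of G2, and |E(G1)| = |E(G2)| = 14, so φ is a bijection on edges as well as vertices. Hence G1 ≅ G2.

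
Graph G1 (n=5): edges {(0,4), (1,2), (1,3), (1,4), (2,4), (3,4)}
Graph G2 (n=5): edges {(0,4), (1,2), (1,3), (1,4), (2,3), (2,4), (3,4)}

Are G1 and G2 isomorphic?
No, not isomorphic

The graphs are NOT isomorphic.

Counting edges: G1 has 6 edge(s); G2 has 7 edge(s).
Edge count is an isomorphism invariant (a bijection on vertices induces a bijection on edges), so differing edge counts rule out isomorphism.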